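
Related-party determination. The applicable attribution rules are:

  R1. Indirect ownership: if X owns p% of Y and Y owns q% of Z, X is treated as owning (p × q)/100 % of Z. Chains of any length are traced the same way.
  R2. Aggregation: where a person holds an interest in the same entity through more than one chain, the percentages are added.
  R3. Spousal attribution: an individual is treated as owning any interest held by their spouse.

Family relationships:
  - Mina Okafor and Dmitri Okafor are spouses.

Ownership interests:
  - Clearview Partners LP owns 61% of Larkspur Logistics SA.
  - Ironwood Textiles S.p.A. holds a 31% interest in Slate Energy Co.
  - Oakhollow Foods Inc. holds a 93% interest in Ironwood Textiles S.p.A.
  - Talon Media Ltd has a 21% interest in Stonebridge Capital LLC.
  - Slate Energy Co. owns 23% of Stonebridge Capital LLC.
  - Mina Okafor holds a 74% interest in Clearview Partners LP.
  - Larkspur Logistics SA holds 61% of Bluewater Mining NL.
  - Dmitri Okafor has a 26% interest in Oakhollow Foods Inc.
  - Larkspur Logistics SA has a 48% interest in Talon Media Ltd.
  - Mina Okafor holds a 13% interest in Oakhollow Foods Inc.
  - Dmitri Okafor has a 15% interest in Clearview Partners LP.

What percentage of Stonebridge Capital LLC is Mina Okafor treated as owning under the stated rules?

By spousal attribution (R3), Mina Okafor is treated as also owning Dmitri Okafor's interest in Clearview Partners LP, giving 74% + 15% = 89%.
By spousal attribution (R3), Mina Okafor is treated as also owning Dmitri Okafor's interest in Oakhollow Foods Inc, giving 13% + 26% = 39%.
Chain via Clearview Partners LP → Larkspur Logistics SA → Talon Media Ltd (R1): 89% × 61% × 48% × 21% = 5.472432% of Stonebridge Capital LLC.
Chain via Oakhollow Foods Inc. → Ironwood Textiles S.p.A. → Slate Energy Co. (R1): 39% × 93% × 31% × 23% = 2.586051% of Stonebridge Capital LLC.
Aggregating (R2): 5.472432% + 2.586051% = 8.058483%.

8.058483%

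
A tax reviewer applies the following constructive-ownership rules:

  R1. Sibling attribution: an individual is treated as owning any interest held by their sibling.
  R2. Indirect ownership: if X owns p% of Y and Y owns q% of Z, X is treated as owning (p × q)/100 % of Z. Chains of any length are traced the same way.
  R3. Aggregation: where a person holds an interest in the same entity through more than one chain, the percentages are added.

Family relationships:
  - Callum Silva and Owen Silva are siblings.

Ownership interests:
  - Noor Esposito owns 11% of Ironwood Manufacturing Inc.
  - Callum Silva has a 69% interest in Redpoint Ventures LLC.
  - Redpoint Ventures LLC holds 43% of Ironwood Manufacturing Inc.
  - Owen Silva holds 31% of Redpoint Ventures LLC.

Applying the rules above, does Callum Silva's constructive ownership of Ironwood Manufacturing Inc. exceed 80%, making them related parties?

By sibling attribution (R1), Callum Silva is treated as also owning Owen Silva's interest in Redpoint Ventures LLC, giving 69% + 31% = 100%.
Chain via Redpoint Ventures LLC (R2): 100% × 43% = 43% of Ironwood Manufacturing Inc.
43% does not exceed the 80% threshold, so Callum is not a related party to Ironwood Manufacturing Inc.

No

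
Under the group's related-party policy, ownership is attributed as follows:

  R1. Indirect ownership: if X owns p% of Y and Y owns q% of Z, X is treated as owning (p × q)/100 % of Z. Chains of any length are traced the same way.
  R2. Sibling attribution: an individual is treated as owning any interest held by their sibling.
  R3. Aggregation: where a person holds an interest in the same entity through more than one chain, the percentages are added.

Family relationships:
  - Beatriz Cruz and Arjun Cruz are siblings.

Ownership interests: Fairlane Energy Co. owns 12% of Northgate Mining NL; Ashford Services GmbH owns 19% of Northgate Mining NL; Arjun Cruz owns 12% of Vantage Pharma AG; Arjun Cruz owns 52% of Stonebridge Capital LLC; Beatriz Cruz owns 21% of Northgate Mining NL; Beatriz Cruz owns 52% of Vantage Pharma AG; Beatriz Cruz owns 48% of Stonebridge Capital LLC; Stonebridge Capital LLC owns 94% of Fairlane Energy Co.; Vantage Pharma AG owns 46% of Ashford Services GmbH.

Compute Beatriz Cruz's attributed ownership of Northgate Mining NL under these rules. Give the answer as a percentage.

37.8736%

By sibling attribution (R2), Beatriz Cruz is treated as also owning Arjun Cruz's interest in Stonebridge Capital LLC, giving 48% + 52% = 100%.
By sibling attribution (R2), Beatriz Cruz is treated as also owning Arjun Cruz's interest in Vantage Pharma AG, giving 52% + 12% = 64%.
Chain via Stonebridge Capital LLC → Fairlane Energy Co. (R1): 100% × 94% × 12% = 11.28% of Northgate Mining NL.
Chain via Vantage Pharma AG → Ashford Services GmbH (R1): 64% × 46% × 19% = 5.5936% of Northgate Mining NL.
Direct interest in Northgate Mining NL: 21%.
Aggregating (R3): 11.28% + 5.5936% + 21% = 37.8736%.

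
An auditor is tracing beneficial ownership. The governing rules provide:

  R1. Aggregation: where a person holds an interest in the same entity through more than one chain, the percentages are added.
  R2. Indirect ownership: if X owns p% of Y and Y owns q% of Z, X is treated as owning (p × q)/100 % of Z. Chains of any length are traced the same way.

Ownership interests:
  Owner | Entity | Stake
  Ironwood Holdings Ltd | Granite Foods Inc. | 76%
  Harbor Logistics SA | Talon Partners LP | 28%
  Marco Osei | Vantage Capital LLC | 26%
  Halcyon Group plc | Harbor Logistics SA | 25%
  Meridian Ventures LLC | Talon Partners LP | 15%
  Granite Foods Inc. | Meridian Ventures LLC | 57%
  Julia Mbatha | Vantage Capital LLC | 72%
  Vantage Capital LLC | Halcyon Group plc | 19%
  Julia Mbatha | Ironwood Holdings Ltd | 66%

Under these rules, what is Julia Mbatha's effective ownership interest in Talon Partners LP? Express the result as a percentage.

Chain via Ironwood Holdings Ltd → Granite Foods Inc. → Meridian Ventures LLC (R2): 66% × 76% × 57% × 15% = 4.28868% of Talon Partners LP.
Chain via Vantage Capital LLC → Halcyon Group plc → Harbor Logistics SA (R2): 72% × 19% × 25% × 28% = 0.9576% of Talon Partners LP.
Aggregating (R1): 4.28868% + 0.9576% = 5.24628%.

5.24628%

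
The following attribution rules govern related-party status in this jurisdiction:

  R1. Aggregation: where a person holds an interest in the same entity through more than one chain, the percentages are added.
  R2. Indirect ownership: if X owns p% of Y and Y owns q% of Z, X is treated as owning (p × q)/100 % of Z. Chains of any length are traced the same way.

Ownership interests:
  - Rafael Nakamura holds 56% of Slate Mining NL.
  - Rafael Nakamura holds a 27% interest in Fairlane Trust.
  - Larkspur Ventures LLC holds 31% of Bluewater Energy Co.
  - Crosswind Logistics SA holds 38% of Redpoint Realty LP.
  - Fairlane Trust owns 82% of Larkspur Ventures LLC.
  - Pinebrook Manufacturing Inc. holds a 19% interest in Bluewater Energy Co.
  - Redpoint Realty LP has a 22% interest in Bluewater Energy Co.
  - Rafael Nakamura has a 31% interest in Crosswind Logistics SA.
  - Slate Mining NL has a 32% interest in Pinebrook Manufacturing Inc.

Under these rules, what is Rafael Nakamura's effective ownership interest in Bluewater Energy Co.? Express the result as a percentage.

12.8598%

Chain via Fairlane Trust → Larkspur Ventures LLC (R2): 27% × 82% × 31% = 6.8634% of Bluewater Energy Co.
Chain via Slate Mining NL → Pinebrook Manufacturing Inc. (R2): 56% × 32% × 19% = 3.4048% of Bluewater Energy Co.
Chain via Crosswind Logistics SA → Redpoint Realty LP (R2): 31% × 38% × 22% = 2.5916% of Bluewater Energy Co.
Aggregating (R1): 6.8634% + 3.4048% + 2.5916% = 12.8598%.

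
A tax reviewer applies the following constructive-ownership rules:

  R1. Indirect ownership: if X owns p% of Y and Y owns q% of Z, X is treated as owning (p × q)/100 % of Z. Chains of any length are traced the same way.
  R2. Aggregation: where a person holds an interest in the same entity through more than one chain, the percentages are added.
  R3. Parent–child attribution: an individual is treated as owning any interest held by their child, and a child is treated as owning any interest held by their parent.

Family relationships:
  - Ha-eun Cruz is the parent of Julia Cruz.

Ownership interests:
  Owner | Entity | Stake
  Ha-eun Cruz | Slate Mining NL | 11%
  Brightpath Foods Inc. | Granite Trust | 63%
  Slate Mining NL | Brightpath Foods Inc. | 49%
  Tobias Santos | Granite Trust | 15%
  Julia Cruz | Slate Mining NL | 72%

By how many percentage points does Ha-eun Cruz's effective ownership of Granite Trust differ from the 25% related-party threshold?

0.6221

By parent–child attribution (R3), Ha-eun Cruz is treated as also owning Julia Cruz's interest in Slate Mining NL, giving 11% + 72% = 83%.
Chain via Slate Mining NL → Brightpath Foods Inc. (R1): 83% × 49% × 63% = 25.6221% of Granite Trust.
25.6221% exceeds the 25% threshold by 0.6221 percentage points.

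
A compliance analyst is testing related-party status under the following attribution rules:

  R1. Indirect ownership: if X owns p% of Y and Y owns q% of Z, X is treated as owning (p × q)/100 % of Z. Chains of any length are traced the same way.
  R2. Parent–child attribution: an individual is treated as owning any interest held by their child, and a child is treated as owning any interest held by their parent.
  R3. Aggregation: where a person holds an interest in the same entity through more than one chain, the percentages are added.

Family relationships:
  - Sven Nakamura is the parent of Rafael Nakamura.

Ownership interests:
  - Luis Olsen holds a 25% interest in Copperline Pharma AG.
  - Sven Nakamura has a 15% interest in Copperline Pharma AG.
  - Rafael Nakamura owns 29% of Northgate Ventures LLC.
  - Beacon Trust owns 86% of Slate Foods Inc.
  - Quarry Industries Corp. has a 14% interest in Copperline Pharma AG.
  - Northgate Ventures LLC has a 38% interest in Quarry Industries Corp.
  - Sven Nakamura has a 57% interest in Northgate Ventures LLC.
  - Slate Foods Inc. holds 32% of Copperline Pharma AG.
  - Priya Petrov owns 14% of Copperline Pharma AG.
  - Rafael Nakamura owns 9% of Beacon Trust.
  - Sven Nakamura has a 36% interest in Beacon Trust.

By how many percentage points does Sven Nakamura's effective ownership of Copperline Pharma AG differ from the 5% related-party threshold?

By parent–child attribution (R2), Sven Nakamura is treated as also owning Rafael Nakamura's interest in Beacon Trust, giving 36% + 9% = 45%.
By parent–child attribution (R2), Sven Nakamura is treated as also owning Rafael Nakamura's interest in Northgate Ventures LLC, giving 57% + 29% = 86%.
Chain via Beacon Trust → Slate Foods Inc. (R1): 45% × 86% × 32% = 12.384% of Copperline Pharma AG.
Chain via Northgate Ventures LLC → Quarry Industries Corp. (R1): 86% × 38% × 14% = 4.5752% of Copperline Pharma AG.
Direct interest in Copperline Pharma AG: 15%.
Aggregating (R3): 12.384% + 4.5752% + 15% = 31.9592%.
31.9592% exceeds the 5% threshold by 26.9592 percentage points.

26.9592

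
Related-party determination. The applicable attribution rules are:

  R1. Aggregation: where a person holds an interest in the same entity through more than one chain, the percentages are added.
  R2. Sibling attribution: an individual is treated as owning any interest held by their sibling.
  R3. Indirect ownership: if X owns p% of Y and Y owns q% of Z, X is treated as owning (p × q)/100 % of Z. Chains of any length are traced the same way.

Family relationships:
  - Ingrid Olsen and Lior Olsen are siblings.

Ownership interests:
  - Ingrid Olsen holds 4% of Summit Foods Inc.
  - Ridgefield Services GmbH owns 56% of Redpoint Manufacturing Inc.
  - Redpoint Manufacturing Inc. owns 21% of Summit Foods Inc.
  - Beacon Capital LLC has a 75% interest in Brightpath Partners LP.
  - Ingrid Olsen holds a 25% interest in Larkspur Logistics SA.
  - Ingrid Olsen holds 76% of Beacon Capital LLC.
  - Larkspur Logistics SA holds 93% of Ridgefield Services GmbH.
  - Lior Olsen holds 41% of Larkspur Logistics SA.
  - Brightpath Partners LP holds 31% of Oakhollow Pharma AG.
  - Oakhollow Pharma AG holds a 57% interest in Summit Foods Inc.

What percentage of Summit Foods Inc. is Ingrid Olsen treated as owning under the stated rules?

By sibling attribution (R2), Ingrid Olsen is treated as also owning Lior Olsen's interest in Larkspur Logistics SA, giving 25% + 41% = 66%.
Chain via Beacon Capital LLC → Brightpath Partners LP → Oakhollow Pharma AG (R3): 76% × 75% × 31% × 57% = 10.0719% of Summit Foods Inc.
Chain via Larkspur Logistics SA → Ridgefield Services GmbH → Redpoint Manufacturing Inc. (R3): 66% × 93% × 56% × 21% = 7.218288% of Summit Foods Inc.
Direct interest in Summit Foods Inc: 4%.
Aggregating (R1): 10.0719% + 7.218288% + 4% = 21.290188%.

21.290188%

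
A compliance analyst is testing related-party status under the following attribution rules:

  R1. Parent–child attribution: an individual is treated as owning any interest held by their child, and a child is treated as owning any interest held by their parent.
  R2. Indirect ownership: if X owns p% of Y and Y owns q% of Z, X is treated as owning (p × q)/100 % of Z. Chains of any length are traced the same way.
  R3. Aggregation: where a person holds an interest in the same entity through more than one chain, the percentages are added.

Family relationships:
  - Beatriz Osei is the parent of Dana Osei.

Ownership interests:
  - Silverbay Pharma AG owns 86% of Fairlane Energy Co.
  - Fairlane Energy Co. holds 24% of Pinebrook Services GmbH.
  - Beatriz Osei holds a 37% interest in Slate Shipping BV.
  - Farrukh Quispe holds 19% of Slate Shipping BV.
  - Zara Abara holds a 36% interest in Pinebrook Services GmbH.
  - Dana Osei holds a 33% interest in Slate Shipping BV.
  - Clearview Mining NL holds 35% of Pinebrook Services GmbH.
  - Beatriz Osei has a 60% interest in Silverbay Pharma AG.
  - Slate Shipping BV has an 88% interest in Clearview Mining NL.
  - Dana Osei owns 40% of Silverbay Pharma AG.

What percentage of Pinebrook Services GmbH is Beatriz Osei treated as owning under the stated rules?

42.2%

By parent–child attribution (R1), Beatriz Osei is treated as also owning Dana Osei's interest in Silverbay Pharma AG, giving 60% + 40% = 100%.
By parent–child attribution (R1), Beatriz Osei is treated as also owning Dana Osei's interest in Slate Shipping BV, giving 37% + 33% = 70%.
Chain via Silverbay Pharma AG → Fairlane Energy Co. (R2): 100% × 86% × 24% = 20.64% of Pinebrook Services GmbH.
Chain via Slate Shipping BV → Clearview Mining NL (R2): 70% × 88% × 35% = 21.56% of Pinebrook Services GmbH.
Aggregating (R3): 20.64% + 21.56% = 42.2%.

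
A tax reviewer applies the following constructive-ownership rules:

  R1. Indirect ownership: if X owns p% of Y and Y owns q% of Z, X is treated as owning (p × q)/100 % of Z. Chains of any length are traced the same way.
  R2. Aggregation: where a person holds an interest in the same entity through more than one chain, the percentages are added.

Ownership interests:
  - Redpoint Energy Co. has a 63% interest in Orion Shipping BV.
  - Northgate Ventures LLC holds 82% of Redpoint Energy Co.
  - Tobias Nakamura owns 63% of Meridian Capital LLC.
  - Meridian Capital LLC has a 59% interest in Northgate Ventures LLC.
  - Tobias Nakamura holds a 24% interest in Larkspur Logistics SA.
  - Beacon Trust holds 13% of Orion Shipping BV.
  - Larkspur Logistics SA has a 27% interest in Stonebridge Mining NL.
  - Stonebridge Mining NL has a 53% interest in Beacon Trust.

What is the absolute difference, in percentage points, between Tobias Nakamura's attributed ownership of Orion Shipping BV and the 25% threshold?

5.351506

Chain via Larkspur Logistics SA → Stonebridge Mining NL → Beacon Trust (R1): 24% × 27% × 53% × 13% = 0.446472% of Orion Shipping BV.
Chain via Meridian Capital LLC → Northgate Ventures LLC → Redpoint Energy Co. (R1): 63% × 59% × 82% × 63% = 19.202022% of Orion Shipping BV.
Aggregating (R2): 0.446472% + 19.202022% = 19.648494%.
19.648494% falls short of the 25% threshold by 5.351506 percentage points.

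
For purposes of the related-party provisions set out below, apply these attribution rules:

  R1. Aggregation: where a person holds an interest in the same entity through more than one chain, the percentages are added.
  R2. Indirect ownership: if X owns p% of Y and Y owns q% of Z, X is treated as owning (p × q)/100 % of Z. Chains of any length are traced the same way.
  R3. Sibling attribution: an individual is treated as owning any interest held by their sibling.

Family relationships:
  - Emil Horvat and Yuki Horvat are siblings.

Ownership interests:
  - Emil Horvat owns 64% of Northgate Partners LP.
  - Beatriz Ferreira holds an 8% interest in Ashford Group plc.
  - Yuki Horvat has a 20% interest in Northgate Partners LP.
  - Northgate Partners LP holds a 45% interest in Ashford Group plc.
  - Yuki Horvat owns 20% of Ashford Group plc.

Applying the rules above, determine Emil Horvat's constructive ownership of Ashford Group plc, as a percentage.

57.8%

By sibling attribution (R3), Emil Horvat is treated as also owning Yuki Horvat's interest in Northgate Partners LP, giving 64% + 20% = 84%.
By sibling attribution (R3), Emil Horvat is treated as owning Yuki Horvat's 20% interest in Ashford Group plc.
Chain via Northgate Partners LP (R2): 84% × 45% = 37.8% of Ashford Group plc.
Direct interest in Ashford Group plc: 20%.
Aggregating (R1): 37.8% + 20% = 57.8%.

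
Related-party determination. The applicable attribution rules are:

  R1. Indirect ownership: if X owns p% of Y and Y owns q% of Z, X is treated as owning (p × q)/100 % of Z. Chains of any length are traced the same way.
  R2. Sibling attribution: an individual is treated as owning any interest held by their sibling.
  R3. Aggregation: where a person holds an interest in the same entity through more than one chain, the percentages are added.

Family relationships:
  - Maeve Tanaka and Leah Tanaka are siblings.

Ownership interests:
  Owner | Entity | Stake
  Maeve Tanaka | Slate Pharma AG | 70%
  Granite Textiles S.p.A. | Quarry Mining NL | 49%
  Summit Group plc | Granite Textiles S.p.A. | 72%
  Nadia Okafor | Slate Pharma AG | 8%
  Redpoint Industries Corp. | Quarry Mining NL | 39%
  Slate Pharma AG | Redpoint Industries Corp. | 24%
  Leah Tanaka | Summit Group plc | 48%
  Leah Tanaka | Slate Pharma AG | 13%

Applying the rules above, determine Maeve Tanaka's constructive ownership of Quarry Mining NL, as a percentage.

By sibling attribution (R2), Maeve Tanaka is treated as also owning Leah Tanaka's interest in Slate Pharma AG, giving 70% + 13% = 83%.
By sibling attribution (R2), Maeve Tanaka is treated as owning Leah Tanaka's 48% interest in Summit Group plc.
Chain via Slate Pharma AG → Redpoint Industries Corp. (R1): 83% × 24% × 39% = 7.7688% of Quarry Mining NL.
Chain via Summit Group plc → Granite Textiles S.p.A. (R1): 48% × 72% × 49% = 16.9344% of Quarry Mining NL.
Aggregating (R3): 7.7688% + 16.9344% = 24.7032%.

24.7032%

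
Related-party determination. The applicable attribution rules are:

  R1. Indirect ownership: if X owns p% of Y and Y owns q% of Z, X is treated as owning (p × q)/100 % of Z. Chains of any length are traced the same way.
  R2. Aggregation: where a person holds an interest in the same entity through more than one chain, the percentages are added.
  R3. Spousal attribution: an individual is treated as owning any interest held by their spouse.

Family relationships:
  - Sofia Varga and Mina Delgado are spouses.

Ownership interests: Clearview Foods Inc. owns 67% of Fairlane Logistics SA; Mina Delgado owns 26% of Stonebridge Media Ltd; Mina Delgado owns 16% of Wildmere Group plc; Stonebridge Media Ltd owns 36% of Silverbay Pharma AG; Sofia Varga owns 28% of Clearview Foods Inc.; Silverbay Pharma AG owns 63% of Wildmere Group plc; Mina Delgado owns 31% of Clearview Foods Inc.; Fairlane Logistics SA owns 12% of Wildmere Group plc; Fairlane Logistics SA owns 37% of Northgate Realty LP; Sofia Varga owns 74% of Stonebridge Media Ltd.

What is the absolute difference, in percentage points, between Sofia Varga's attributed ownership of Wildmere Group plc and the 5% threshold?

By spousal attribution (R3), Sofia Varga is treated as also owning Mina Delgado's interest in Stonebridge Media Ltd, giving 74% + 26% = 100%.
By spousal attribution (R3), Sofia Varga is treated as also owning Mina Delgado's interest in Clearview Foods Inc, giving 28% + 31% = 59%.
By spousal attribution (R3), Sofia Varga is treated as owning Mina Delgado's 16% interest in Wildmere Group plc.
Chain via Stonebridge Media Ltd → Silverbay Pharma AG (R1): 100% × 36% × 63% = 22.68% of Wildmere Group plc.
Chain via Clearview Foods Inc. → Fairlane Logistics SA (R1): 59% × 67% × 12% = 4.7436% of Wildmere Group plc.
Direct interest in Wildmere Group plc: 16%.
Aggregating (R2): 22.68% + 4.7436% + 16% = 43.4236%.
43.4236% exceeds the 5% threshold by 38.4236 percentage points.

38.4236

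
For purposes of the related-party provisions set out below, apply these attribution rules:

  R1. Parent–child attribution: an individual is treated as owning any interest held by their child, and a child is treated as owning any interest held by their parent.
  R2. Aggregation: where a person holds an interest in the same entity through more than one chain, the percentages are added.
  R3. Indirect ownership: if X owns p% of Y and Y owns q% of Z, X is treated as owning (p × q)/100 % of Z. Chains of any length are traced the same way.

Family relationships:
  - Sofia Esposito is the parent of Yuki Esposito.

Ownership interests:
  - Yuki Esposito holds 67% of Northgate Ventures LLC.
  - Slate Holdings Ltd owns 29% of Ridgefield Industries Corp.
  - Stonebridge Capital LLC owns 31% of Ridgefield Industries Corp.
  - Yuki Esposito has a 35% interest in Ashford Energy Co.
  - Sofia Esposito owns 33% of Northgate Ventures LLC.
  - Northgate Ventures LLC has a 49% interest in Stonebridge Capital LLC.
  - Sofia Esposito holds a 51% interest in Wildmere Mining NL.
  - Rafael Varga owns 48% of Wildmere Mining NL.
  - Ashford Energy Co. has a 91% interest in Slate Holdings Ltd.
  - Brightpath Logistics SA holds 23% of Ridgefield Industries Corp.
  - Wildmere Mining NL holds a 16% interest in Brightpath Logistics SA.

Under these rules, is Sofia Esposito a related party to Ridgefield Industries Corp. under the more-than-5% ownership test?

By parent–child attribution (R1), Sofia Esposito is treated as also owning Yuki Esposito's interest in Northgate Ventures LLC, giving 33% + 67% = 100%.
By parent–child attribution (R1), Sofia Esposito is treated as owning Yuki Esposito's 35% interest in Ashford Energy Co.
Chain via Wildmere Mining NL → Brightpath Logistics SA (R3): 51% × 16% × 23% = 1.8768% of Ridgefield Industries Corp.
Chain via Northgate Ventures LLC → Stonebridge Capital LLC (R3): 100% × 49% × 31% = 15.19% of Ridgefield Industries Corp.
Chain via Ashford Energy Co. → Slate Holdings Ltd (R3): 35% × 91% × 29% = 9.2365% of Ridgefield Industries Corp.
Aggregating (R2): 1.8768% + 15.19% + 9.2365% = 26.3033%.
26.3033% exceeds the 5% threshold, so Sofia is a related party to Ridgefield Industries Corp.

Yes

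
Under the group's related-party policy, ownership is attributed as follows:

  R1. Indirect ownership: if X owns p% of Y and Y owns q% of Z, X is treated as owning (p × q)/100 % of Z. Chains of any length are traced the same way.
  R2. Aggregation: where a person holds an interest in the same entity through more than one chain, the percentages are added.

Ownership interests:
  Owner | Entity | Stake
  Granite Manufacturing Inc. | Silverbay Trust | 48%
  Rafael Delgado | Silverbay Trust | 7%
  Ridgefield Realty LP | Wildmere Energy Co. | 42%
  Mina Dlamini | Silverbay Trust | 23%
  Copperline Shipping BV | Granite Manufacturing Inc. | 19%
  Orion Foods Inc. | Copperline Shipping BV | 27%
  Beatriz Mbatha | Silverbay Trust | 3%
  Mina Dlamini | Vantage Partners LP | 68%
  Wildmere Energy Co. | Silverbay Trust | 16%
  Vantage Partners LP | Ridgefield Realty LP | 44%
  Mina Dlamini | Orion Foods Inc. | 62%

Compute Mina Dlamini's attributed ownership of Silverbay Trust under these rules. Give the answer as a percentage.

26.537312%

Chain via Orion Foods Inc. → Copperline Shipping BV → Granite Manufacturing Inc. (R1): 62% × 27% × 19% × 48% = 1.526688% of Silverbay Trust.
Chain via Vantage Partners LP → Ridgefield Realty LP → Wildmere Energy Co. (R1): 68% × 44% × 42% × 16% = 2.010624% of Silverbay Trust.
Direct interest in Silverbay Trust: 23%.
Aggregating (R2): 1.526688% + 2.010624% + 23% = 26.537312%.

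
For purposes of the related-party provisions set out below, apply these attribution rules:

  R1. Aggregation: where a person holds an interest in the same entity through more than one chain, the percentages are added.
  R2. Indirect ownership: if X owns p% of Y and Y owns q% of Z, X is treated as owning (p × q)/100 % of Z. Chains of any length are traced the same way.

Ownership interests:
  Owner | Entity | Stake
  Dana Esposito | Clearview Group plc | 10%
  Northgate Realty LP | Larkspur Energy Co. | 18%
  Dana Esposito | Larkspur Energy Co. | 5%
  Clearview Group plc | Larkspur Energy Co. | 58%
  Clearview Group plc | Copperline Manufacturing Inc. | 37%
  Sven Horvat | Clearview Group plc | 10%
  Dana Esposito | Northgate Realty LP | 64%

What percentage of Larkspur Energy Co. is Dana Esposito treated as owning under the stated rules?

Chain via Clearview Group plc (R2): 10% × 58% = 5.8% of Larkspur Energy Co.
Chain via Northgate Realty LP (R2): 64% × 18% = 11.52% of Larkspur Energy Co.
Direct interest in Larkspur Energy Co: 5%.
Aggregating (R1): 5.8% + 11.52% + 5% = 22.32%.

22.32%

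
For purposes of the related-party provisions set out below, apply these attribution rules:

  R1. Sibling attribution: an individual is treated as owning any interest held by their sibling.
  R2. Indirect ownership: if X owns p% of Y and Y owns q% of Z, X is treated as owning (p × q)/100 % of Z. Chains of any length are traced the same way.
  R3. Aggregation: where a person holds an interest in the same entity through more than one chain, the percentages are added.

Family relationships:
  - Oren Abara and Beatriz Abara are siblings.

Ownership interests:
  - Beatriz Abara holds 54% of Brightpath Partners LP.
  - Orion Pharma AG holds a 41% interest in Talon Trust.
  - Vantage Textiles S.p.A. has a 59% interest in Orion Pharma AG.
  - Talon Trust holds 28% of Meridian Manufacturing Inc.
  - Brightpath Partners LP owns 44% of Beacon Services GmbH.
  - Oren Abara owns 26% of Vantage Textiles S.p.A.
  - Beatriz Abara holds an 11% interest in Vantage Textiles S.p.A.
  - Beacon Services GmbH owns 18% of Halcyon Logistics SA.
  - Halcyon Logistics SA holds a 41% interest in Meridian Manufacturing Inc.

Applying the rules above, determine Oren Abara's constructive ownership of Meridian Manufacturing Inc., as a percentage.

By sibling attribution (R1), Oren Abara is treated as also owning Beatriz Abara's interest in Vantage Textiles S.p.A, giving 26% + 11% = 37%.
By sibling attribution (R1), Oren Abara is treated as owning Beatriz Abara's 54% interest in Brightpath Partners LP.
Chain via Vantage Textiles S.p.A. → Orion Pharma AG → Talon Trust (R2): 37% × 59% × 41% × 28% = 2.506084% of Meridian Manufacturing Inc.
Chain via Brightpath Partners LP → Beacon Services GmbH → Halcyon Logistics SA (R2): 54% × 44% × 18% × 41% = 1.753488% of Meridian Manufacturing Inc.
Aggregating (R3): 2.506084% + 1.753488% = 4.259572%.

4.259572%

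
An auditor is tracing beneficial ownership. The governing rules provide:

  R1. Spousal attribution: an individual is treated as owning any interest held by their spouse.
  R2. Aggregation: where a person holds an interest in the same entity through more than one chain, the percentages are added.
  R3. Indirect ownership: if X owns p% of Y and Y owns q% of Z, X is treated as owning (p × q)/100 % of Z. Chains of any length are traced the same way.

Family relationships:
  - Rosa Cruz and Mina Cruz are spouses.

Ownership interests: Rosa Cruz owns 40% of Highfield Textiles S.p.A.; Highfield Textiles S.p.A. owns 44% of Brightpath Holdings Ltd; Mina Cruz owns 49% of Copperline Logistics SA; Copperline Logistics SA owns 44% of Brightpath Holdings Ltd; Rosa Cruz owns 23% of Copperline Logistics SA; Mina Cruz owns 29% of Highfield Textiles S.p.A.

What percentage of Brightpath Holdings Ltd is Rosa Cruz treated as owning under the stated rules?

By spousal attribution (R1), Rosa Cruz is treated as also owning Mina Cruz's interest in Highfield Textiles S.p.A, giving 40% + 29% = 69%.
By spousal attribution (R1), Rosa Cruz is treated as also owning Mina Cruz's interest in Copperline Logistics SA, giving 23% + 49% = 72%.
Chain via Highfield Textiles S.p.A. (R3): 69% × 44% = 30.36% of Brightpath Holdings Ltd.
Chain via Copperline Logistics SA (R3): 72% × 44% = 31.68% of Brightpath Holdings Ltd.
Aggregating (R2): 30.36% + 31.68% = 62.04%.

62.04%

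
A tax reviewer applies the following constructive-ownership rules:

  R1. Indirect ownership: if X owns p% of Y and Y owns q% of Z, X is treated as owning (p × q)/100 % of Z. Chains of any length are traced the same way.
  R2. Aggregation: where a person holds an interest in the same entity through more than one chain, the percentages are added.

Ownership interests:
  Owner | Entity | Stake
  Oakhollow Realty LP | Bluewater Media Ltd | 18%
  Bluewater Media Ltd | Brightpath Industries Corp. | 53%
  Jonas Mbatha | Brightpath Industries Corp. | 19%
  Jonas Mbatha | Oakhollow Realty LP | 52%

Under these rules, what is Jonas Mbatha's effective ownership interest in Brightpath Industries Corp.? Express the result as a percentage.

Chain via Oakhollow Realty LP → Bluewater Media Ltd (R1): 52% × 18% × 53% = 4.9608% of Brightpath Industries Corp.
Direct interest in Brightpath Industries Corp: 19%.
Aggregating (R2): 4.9608% + 19% = 23.9608%.

23.9608%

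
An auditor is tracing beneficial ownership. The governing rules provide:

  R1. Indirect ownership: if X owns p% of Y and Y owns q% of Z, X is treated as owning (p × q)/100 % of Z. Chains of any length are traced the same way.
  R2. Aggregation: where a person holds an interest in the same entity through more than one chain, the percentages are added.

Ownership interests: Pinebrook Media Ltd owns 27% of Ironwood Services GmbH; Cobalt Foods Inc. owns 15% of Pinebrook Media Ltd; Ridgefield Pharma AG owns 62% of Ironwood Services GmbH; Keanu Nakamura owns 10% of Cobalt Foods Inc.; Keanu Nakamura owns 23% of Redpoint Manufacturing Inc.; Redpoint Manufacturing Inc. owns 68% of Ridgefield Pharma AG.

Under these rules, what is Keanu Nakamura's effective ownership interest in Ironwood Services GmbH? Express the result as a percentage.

10.1018%

Chain via Redpoint Manufacturing Inc. → Ridgefield Pharma AG (R1): 23% × 68% × 62% = 9.6968% of Ironwood Services GmbH.
Chain via Cobalt Foods Inc. → Pinebrook Media Ltd (R1): 10% × 15% × 27% = 0.405% of Ironwood Services GmbH.
Aggregating (R2): 9.6968% + 0.405% = 10.1018%.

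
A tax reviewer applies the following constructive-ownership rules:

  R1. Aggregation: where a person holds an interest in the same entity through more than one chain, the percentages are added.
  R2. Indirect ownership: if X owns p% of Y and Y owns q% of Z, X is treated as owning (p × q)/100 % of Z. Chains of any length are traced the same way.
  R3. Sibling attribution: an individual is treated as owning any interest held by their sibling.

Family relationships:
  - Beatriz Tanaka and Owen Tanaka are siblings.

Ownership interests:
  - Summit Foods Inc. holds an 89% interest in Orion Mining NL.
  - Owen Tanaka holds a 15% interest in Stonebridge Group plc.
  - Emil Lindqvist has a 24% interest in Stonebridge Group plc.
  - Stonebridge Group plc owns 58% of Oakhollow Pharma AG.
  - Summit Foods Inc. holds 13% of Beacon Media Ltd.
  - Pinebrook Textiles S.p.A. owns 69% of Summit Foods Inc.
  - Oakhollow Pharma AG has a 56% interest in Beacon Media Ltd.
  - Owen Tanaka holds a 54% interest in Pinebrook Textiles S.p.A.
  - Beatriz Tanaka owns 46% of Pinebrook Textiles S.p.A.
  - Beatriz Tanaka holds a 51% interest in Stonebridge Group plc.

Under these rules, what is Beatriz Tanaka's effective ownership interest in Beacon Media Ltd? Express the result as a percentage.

30.4068%

By sibling attribution (R3), Beatriz Tanaka is treated as also owning Owen Tanaka's interest in Pinebrook Textiles S.p.A, giving 46% + 54% = 100%.
By sibling attribution (R3), Beatriz Tanaka is treated as also owning Owen Tanaka's interest in Stonebridge Group plc, giving 51% + 15% = 66%.
Chain via Pinebrook Textiles S.p.A. → Summit Foods Inc. (R2): 100% × 69% × 13% = 8.97% of Beacon Media Ltd.
Chain via Stonebridge Group plc → Oakhollow Pharma AG (R2): 66% × 58% × 56% = 21.4368% of Beacon Media Ltd.
Aggregating (R1): 8.97% + 21.4368% = 30.4068%.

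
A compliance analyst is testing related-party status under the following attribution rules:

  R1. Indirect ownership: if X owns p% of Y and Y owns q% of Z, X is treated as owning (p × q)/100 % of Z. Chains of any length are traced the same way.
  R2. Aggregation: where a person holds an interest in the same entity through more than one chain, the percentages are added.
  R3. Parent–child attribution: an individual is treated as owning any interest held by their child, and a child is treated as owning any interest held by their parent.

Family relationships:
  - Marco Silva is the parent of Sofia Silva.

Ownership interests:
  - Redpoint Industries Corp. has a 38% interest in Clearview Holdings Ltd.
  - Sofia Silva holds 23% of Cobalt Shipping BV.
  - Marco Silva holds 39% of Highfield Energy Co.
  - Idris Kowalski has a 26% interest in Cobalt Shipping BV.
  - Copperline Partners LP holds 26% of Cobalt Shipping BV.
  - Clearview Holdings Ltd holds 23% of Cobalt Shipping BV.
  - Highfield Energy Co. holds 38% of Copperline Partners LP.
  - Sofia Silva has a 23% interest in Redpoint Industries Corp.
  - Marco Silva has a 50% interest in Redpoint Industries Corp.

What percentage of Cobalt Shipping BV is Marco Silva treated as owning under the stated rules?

33.2334%

By parent–child attribution (R3), Marco Silva is treated as also owning Sofia Silva's interest in Redpoint Industries Corp, giving 50% + 23% = 73%.
By parent–child attribution (R3), Marco Silva is treated as owning Sofia Silva's 23% interest in Cobalt Shipping BV.
Chain via Redpoint Industries Corp. → Clearview Holdings Ltd (R1): 73% × 38% × 23% = 6.3802% of Cobalt Shipping BV.
Chain via Highfield Energy Co. → Copperline Partners LP (R1): 39% × 38% × 26% = 3.8532% of Cobalt Shipping BV.
Direct interest in Cobalt Shipping BV: 23%.
Aggregating (R2): 6.3802% + 3.8532% + 23% = 33.2334%.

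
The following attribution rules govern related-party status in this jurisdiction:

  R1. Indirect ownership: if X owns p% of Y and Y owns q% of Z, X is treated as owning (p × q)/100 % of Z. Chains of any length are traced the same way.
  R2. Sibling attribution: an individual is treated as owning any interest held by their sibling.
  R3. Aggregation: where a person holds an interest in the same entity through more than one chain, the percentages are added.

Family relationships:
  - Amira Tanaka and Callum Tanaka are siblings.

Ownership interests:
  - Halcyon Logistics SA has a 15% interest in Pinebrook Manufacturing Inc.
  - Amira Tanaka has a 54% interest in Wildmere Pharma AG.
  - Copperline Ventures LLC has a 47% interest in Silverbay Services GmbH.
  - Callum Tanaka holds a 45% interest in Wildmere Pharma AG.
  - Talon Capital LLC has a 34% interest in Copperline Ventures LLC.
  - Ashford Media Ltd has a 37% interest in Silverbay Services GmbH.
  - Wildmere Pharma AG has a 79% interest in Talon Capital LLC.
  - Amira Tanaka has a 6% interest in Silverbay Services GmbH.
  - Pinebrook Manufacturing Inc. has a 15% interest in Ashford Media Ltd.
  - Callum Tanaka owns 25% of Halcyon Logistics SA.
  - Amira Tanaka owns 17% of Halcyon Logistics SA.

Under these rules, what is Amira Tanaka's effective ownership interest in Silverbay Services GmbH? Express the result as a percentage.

18.847608%

By sibling attribution (R2), Amira Tanaka is treated as also owning Callum Tanaka's interest in Wildmere Pharma AG, giving 54% + 45% = 99%.
By sibling attribution (R2), Amira Tanaka is treated as also owning Callum Tanaka's interest in Halcyon Logistics SA, giving 17% + 25% = 42%.
Chain via Wildmere Pharma AG → Talon Capital LLC → Copperline Ventures LLC (R1): 99% × 79% × 34% × 47% = 12.497958% of Silverbay Services GmbH.
Chain via Halcyon Logistics SA → Pinebrook Manufacturing Inc. → Ashford Media Ltd (R1): 42% × 15% × 15% × 37% = 0.34965% of Silverbay Services GmbH.
Direct interest in Silverbay Services GmbH: 6%.
Aggregating (R3): 12.497958% + 0.34965% + 6% = 18.847608%.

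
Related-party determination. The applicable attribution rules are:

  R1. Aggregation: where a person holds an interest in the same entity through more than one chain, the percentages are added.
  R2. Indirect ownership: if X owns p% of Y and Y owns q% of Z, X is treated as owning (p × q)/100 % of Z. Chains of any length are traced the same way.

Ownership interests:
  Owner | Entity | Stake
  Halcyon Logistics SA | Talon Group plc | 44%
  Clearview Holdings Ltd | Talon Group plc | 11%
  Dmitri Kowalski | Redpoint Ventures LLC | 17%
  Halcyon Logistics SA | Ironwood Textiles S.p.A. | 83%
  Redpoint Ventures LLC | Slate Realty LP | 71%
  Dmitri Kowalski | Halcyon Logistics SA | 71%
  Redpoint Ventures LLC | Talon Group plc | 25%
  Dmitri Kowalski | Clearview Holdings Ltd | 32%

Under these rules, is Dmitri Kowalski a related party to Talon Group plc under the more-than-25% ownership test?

Chain via Redpoint Ventures LLC (R2): 17% × 25% = 4.25% of Talon Group plc.
Chain via Clearview Holdings Ltd (R2): 32% × 11% = 3.52% of Talon Group plc.
Chain via Halcyon Logistics SA (R2): 71% × 44% = 31.24% of Talon Group plc.
Aggregating (R1): 4.25% + 3.52% + 31.24% = 39.01%.
39.01% exceeds the 25% threshold, so Dmitri is a related party to Talon Group plc.

Yes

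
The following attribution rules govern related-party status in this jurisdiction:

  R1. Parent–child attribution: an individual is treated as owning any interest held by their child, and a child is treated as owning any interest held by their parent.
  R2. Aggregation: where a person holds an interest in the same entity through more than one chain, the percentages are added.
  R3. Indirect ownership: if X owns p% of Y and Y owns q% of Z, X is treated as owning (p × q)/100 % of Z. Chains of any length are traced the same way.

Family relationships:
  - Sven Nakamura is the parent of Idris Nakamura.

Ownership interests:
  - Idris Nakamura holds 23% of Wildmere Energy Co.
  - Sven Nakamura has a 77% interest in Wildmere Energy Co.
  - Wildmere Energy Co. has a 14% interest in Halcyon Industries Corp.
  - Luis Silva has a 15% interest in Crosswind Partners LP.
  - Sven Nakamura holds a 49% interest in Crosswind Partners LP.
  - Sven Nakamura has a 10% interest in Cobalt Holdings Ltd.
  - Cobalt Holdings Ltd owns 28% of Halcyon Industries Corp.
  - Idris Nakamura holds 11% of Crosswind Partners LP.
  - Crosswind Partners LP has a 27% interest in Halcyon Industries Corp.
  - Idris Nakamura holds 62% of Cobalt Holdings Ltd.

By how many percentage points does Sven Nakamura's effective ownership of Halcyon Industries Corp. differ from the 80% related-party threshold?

By parent–child attribution (R1), Sven Nakamura is treated as also owning Idris Nakamura's interest in Crosswind Partners LP, giving 49% + 11% = 60%.
By parent–child attribution (R1), Sven Nakamura is treated as also owning Idris Nakamura's interest in Wildmere Energy Co, giving 77% + 23% = 100%.
By parent–child attribution (R1), Sven Nakamura is treated as also owning Idris Nakamura's interest in Cobalt Holdings Ltd, giving 10% + 62% = 72%.
Chain via Crosswind Partners LP (R3): 60% × 27% = 16.2% of Halcyon Industries Corp.
Chain via Wildmere Energy Co. (R3): 100% × 14% = 14% of Halcyon Industries Corp.
Chain via Cobalt Holdings Ltd (R3): 72% × 28% = 20.16% of Halcyon Industries Corp.
Aggregating (R2): 16.2% + 14% + 20.16% = 50.36%.
50.36% falls short of the 80% threshold by 29.64 percentage points.

29.64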